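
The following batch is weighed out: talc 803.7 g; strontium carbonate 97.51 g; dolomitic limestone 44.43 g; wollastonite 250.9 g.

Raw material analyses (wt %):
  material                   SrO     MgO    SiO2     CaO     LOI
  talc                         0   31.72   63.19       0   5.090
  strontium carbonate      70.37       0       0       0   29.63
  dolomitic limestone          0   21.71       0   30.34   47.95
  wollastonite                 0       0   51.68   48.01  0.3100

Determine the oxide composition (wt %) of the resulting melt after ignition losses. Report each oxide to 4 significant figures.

Values along the way appear (rounded to 4 significant digits) at each printed step — the working math maintains exact precision end to end. Every reported result is rounded only once — derived quantities are computed starting from the weights for 1105 g of glass in full float precision (glass mass, ignition loss, the totals, the four compositions, yield) exactly as printed in the problem or answer text.
Delivered oxide masses:
  SrO: 97.51·0.7037 = 68.62 g
  MgO: 803.7·0.3172 + 44.43·0.2171 = 264.6 g
  SiO2: 803.7·0.6319 + 250.9·0.5168 = 637.5 g
  CaO: 44.43·0.3034 + 250.9·0.4801 = 133.9 g
LOI: 803.7·0.05090 + 97.51·0.2963 + 44.43·0.4795 + 250.9·0.003100 = 91.88 g
Net of LOI, the glass mass = 1197 − 91.88 = 1105 g (the oxide masses sum to this)
each oxide over glass, ×100, is wt %

Glass mass = 1105 g (batch 1197 − LOI 91.88).
Composition: SrO 6.212%, MgO 23.95%, SiO2 57.71%, CaO 12.12%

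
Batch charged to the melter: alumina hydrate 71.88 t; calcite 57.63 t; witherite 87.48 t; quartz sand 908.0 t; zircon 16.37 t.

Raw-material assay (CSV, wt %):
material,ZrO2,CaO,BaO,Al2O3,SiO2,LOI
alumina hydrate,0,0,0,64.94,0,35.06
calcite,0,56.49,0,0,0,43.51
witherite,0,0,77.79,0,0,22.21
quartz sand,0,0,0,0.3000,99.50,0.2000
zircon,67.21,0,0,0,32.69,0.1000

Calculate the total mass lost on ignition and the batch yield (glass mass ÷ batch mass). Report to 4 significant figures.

LOI loss = 71.54 t; glass = 1070 t; yield = 93.73%

Every computation runs at exact precision at each step — working values appear, with 4-significant-figure rounding, between the steps; each reported value takes just one rounding — all derived quantities, which include the yield, totals, five oxide percentages, LOI, glass mass, are re-derived in exact precision, as they appear in the question or the answer, starting from the weights per 1070 t of glass.
Ignition loss by material:
  alumina hydrate: 71.88 × 0.3506 = 25.20 t
  calcite: 57.63 × 0.4351 = 25.07 t
  witherite: 87.48 × 0.2221 = 19.43 t
  quartz sand: 908.0 × 0.002000 = 1.816 t
  zircon: 16.37 × 0.001000 = 0.01637 t
Total LOI = 71.54 t
Glass = batch − LOI = 1141 − 71.54 = 1070 t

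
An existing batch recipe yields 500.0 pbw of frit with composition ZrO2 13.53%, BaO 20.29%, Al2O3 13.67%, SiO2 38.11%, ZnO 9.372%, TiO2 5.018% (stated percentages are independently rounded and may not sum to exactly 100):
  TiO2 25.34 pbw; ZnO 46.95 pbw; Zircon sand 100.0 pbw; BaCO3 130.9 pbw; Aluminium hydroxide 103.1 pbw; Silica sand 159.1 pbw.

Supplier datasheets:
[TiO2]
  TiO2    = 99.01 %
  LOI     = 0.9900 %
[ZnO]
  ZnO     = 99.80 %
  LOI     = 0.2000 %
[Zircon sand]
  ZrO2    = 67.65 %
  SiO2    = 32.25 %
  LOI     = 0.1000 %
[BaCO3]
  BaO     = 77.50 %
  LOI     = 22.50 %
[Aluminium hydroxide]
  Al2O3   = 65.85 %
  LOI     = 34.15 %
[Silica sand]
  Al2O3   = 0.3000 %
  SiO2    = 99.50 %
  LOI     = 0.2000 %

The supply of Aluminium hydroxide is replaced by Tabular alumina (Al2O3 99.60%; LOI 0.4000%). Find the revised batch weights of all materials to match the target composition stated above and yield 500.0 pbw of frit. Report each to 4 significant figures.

Revised batch per 500.0 pbw frit:
  TiO2: 25.34 pbw
  ZnO: 46.95 pbw
  Zircon sand: 100.0 pbw
  BaCO3: 130.9 pbw
  Tabular alumina: 68.15 pbw
  Silica sand: 159.1 pbw
Total batch = 530.4 pbw; LOI loss = 30.49 pbw

Exact precision is carried through the solve. In-progress results are displayed (rounded to 4 significant digits) as written — a single rounding finalizes each reported figure — the derived quantities, which include six oxide percentages, totals, net glass mass, yield, ignition loss, are carried in full float precision, exactly as printed in the problem or answer text, from the batch weights for 500.0 pbw of glass.
Oxide-by-oxide targets in 500.0 pbw frit:
  ZrO2: 13.53% × 500.0 = 67.65 pbw
  BaO: 20.29% × 500.0 = 101.4 pbw
  Al2O3: 13.67% × 500.0 = 68.35 pbw
  SiO2: 38.11% × 500.0 = 190.6 pbw
  ZnO: 9.372% × 500.0 = 46.86 pbw
  TiO2: 5.018% × 500.0 = 25.09 pbw
Mass-balance tally per oxide from the weights as reported, for the quoted basis mass (target by target, the sums agree exact up to rounding of places):
  ZrO2: 100.0·0.6765 = 67.65 pbw (target 67.65 pbw)
  BaO: 130.9·0.7750 = 101.4 pbw (target 101.4 pbw)
  Al2O3: 68.15·0.9960 + 159.1·0.003000 = 68.35 pbw (target 68.35 pbw)
  SiO2: 100.0·0.3225 + 159.1·0.9950 = 190.6 pbw (target 190.6 pbw)
  ZnO: 46.95·0.9980 = 46.86 pbw (target 46.86 pbw)
  TiO2: 25.34·0.9901 = 25.09 pbw (target 25.09 pbw)
The glass-mass cross-check: batch total minus LOI = 500.0 pbw (the Σ of target masses is 500.0 pbw; versus the stated basis of 500.0 pbw — differing by rounding only).
Batch total: Σ batch = 530.4 pbw; loss to ignition Σ batch·LOI = 30.49 pbw; glass ÷ batch gives a yield of 94.25%.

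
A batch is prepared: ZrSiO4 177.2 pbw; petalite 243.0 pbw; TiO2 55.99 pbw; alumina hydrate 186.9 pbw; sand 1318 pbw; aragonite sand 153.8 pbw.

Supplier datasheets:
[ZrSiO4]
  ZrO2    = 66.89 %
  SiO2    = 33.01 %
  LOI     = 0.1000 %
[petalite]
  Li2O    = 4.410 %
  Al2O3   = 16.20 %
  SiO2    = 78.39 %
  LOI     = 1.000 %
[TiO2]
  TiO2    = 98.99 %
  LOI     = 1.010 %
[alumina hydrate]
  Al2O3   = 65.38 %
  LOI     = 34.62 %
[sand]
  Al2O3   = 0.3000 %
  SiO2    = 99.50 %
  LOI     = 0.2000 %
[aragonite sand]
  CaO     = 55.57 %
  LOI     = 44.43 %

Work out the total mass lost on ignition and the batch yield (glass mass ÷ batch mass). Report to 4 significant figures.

All arithmetic keeps exact precision from start to finish; the intermediate values are displayed, with 4-significant-figure rounding, on the page; a single rounding produces every reported result. Derived quantities (LOI, the totals, the yield, six oxide percentages, glass mass) are computed in full float precision using the weight values per 1996 pbw of glass, as given in problem or answer.
LOI of each material in turn:
  ZrSiO4: 177.2 × 0.001000 = 0.1772 pbw
  petalite: 243.0 × 0.01000 = 2.430 pbw
  TiO2: 55.99 × 0.01010 = 0.5655 pbw
  alumina hydrate: 186.9 × 0.3462 = 64.70 pbw
  sand: 1318 × 0.002000 = 2.636 pbw
  aragonite sand: 153.8 × 0.4443 = 68.33 pbw
Total LOI = 138.8 pbw
Glass = batch − LOI = 2135 − 138.8 = 1996 pbw

LOI loss = 138.8 pbw; glass = 1996 pbw; yield = 93.50%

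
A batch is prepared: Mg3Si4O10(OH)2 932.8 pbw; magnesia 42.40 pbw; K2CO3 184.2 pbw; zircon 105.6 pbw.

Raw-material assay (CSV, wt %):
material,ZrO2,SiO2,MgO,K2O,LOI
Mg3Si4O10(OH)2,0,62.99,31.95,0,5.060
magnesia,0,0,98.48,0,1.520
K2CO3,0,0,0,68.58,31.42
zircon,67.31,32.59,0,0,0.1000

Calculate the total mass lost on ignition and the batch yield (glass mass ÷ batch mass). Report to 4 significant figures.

Working values are shown rounded to four significant figures alongside each step. The working math maintains exact precision throughout; each reported result takes just one rounding; all derived quantities (LOI, four oxide percentages, totals, yield, glass mass) are carried starting from the weights at 1159 pbw of glass in exact precision, as given in the question or the answer.
LOI of each material in turn:
  Mg3Si4O10(OH)2: 932.8 × 0.05060 = 47.20 pbw
  magnesia: 42.40 × 0.01520 = 0.6445 pbw
  K2CO3: 184.2 × 0.3142 = 57.88 pbw
  zircon: 105.6 × 0.001000 = 0.1056 pbw
Total LOI = 105.8 pbw
Glass = batch − LOI = 1265 − 105.8 = 1159 pbw

LOI loss = 105.8 pbw; glass = 1159 pbw; yield = 91.63%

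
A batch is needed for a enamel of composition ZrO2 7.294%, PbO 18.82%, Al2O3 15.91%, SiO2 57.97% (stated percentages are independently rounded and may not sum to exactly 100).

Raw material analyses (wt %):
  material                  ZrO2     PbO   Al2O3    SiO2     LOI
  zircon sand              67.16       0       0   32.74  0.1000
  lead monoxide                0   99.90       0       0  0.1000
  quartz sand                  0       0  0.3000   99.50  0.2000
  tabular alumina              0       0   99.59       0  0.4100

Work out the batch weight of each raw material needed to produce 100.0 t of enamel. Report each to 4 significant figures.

Batch per 100.0 t enamel:
  zircon sand: 10.86 t
  lead monoxide: 18.84 t
  quartz sand: 54.69 t
  tabular alumina: 15.81 t
Total batch = 100.2 t; LOI loss = 0.2039 t; yield = 99.80%

Working values are displayed (rounded to 4 significant figures) within the worked lines — the whole derivation carries exact precision throughout. Every reported figure is rounded a single time. The derived quantities are computed starting from the weights for 100.0 t of glass at full precision (yield, glass mass, four oxide percentages, the totals, LOI) as they appear in the problem or answer text.
Target masses of each oxide per 100.0 t enamel:
  ZrO2: 7.294% × 100.0 = 7.294 t
  PbO: 18.82% × 100.0 = 18.82 t
  Al2O3: 15.91% × 100.0 = 15.91 t
  SiO2: 57.97% × 100.0 = 57.97 t
Verifying the oxide balance applying the batch weights above, against the basis in use (oxide sums agree with the targets once rounding is allowed for):
  ZrO2: 10.86·0.6716 = 7.294 t (target 7.294 t)
  PbO: 18.84·0.9990 = 18.82 t (target 18.82 t)
  Al2O3: 54.69·0.003000 + 15.81·0.9959 = 15.91 t (target 15.91 t)
  SiO2: 10.86·0.3274 + 54.69·0.9950 = 57.97 t (target 57.97 t)
Glass-mass bookkeeping: net batch after ignition = 100.0 t (the Σ of target masses is 99.99 t; with the basis standing at 100.0 t — rounding explains the deltas).
Batch total: Σ batch = 100.2 t; the LOI term Σ batch·LOI equals 0.2039 t; yield: glass divided by total = 99.80%.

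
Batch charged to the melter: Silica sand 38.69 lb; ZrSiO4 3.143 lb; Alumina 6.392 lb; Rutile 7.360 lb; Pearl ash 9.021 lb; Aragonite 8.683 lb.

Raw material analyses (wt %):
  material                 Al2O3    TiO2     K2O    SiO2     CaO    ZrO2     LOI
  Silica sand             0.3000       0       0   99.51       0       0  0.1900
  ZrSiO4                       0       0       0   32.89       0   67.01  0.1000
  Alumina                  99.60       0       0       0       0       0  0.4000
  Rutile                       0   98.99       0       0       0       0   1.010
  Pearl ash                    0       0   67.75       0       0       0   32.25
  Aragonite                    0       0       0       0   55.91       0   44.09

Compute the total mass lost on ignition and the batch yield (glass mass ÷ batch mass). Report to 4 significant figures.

The working math carries full precision at all times — the intermediate values are printed, with 4-significant-figure rounding, when written out — every reported result is rounded just once; the derived quantities, which include ignition loss, six oxide percentages, totals, yield, net glass mass, are computed at exact precision, as given in the question or the answer, from the batch weights on 66.37 lb of glass.
Per-material ignition loss:
  Silica sand: 38.69 × 0.001900 = 0.07351 lb
  ZrSiO4: 3.143 × 0.001000 = 0.003143 lb
  Alumina: 6.392 × 0.004000 = 0.02557 lb
  Rutile: 7.360 × 0.01010 = 0.07434 lb
  Pearl ash: 9.021 × 0.3225 = 2.909 lb
  Aragonite: 8.683 × 0.4409 = 3.828 lb
Total LOI = 6.914 lb
Glass = batch − LOI = 73.29 − 6.914 = 66.37 lb

LOI loss = 6.914 lb; glass = 66.37 lb; yield = 90.57%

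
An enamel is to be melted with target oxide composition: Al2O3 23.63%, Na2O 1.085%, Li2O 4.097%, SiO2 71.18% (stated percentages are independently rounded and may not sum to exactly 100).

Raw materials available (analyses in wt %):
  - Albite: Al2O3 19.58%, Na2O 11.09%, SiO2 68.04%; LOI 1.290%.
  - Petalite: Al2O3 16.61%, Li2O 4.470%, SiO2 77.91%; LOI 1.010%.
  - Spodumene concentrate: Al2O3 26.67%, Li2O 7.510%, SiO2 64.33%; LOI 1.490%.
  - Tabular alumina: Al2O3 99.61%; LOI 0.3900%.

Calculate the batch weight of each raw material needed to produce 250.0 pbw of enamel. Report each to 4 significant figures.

Batch per 250.0 pbw enamel:
  Albite: 24.46 pbw
  Petalite: 185.7 pbw
  Spodumene concentrate: 25.86 pbw
  Tabular alumina: 16.61 pbw
Total batch = 252.6 pbw; LOI loss = 2.641 pbw; yield = 98.95%

Values along the way are displayed, with 4-significant-digit rounding, in the printout. All arithmetic carries full float precision through the solve. Each reported result receives exactly one rounding — derived quantities (four oxide percentages, glass mass, ignition loss, the yield, totals) are re-derived at full float precision from the weighed amounts at 250.0 pbw of glass as they appear in the question or the answer.
Target oxide masses per 250.0 pbw enamel:
  Al2O3: 23.63% × 250.0 = 59.08 pbw
  Na2O: 1.085% × 250.0 = 2.712 pbw
  Li2O: 4.097% × 250.0 = 10.24 pbw
  SiO2: 71.18% × 250.0 = 178.0 pbw
Mass-balance tally per oxide given the weights on record, relative to the basis at hand (sums match the target masses net of answer rounding effects):
  Al2O3: 24.46·0.1958 + 185.7·0.1661 + 25.86·0.2667 + 16.61·0.9961 = 59.08 pbw (target 59.08 pbw)
  Na2O: 24.46·0.1109 = 2.713 pbw (target 2.712 pbw)
  Li2O: 185.7·0.04470 + 25.86·0.07510 = 10.24 pbw (target 10.24 pbw)
  SiO2: 24.46·0.6804 + 185.7·0.7791 + 25.86·0.6433 = 178.0 pbw (target 178.0 pbw)
Auditing the glass mass value: total charge less LOI = 250.0 pbw (summing oxide targets gives 250.0 pbw; against the stated basis, 250.0 pbw — a pure rounding effect).
Batch total: Σ batch = 252.6 pbw; loss to ignition Σ batch·LOI = 2.641 pbw; yield: glass divided by total = 98.95%.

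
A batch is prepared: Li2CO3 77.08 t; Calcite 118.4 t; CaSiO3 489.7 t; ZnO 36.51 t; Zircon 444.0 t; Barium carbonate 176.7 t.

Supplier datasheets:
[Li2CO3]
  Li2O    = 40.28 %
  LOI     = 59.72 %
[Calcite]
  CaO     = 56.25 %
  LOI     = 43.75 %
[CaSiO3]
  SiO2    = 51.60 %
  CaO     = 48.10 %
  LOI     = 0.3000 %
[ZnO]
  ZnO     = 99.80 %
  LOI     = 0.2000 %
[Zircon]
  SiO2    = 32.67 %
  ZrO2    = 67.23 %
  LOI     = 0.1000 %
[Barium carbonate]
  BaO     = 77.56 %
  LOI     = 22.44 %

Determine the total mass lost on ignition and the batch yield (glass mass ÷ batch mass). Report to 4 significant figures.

The intermediate values are printed rounded off to 4 significant digits on the page — every computation maintains exact precision in all steps; each reported number takes a single rounding — derived quantities are computed starting from the weights on 1203 t of glass in full precision (glass mass, LOI, the yield, the six compositions, totals), exactly as printed in the problem or answer text.
Each material's LOI contribution:
  Li2CO3: 77.08 × 0.5972 = 46.03 t
  Calcite: 118.4 × 0.4375 = 51.80 t
  CaSiO3: 489.7 × 0.003000 = 1.469 t
  ZnO: 36.51 × 0.002000 = 0.07302 t
  Zircon: 444.0 × 0.001000 = 0.4440 t
  Barium carbonate: 176.7 × 0.2244 = 39.65 t
Total LOI = 139.5 t
Glass = batch − LOI = 1342 − 139.5 = 1203 t

LOI loss = 139.5 t; glass = 1203 t; yield = 89.61%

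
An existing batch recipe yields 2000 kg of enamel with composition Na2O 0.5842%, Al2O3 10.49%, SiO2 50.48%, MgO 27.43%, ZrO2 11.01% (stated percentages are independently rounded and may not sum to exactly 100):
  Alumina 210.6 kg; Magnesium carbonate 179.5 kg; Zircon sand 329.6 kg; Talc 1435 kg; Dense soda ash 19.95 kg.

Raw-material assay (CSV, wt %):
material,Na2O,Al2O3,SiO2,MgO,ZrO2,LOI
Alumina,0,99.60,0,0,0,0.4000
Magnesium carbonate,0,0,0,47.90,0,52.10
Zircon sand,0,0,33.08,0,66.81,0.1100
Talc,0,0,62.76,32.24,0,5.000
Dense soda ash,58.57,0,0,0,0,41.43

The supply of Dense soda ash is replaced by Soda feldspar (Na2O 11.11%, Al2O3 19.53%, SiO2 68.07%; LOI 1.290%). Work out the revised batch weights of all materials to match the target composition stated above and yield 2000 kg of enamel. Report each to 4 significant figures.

Values along the way are shown rounded to four significant digits in the working. The whole derivation keeps full precision end to end; every reported value takes a single rounding; derived quantities, including net glass mass, the five compositions, LOI, totals, yield, are recomputed using the weight values for 2000 kg of glass at full precision, as given in question or answer.
The oxide mass targets at 2000 kg enamel:
  Na2O: 0.5842% × 2000 = 11.68 kg
  Al2O3: 10.49% × 2000 = 209.8 kg
  SiO2: 50.48% × 2000 = 1010 kg
  MgO: 27.43% × 2000 = 548.6 kg
  ZrO2: 11.01% × 2000 = 220.2 kg
Sums-versus-targets review given the weights on record, under the basis named above (every target is met by its sum modulo rounding of the values):
  Na2O: 105.2·0.1111 = 11.69 kg (target 11.68 kg)
  Al2O3: 190.0·0.9960 + 105.2·0.1953 = 209.8 kg (target 209.8 kg)
  SiO2: 329.6·0.3308 + 1321·0.6276 + 105.2·0.6807 = 1010 kg (target 1010 kg)
  MgO: 256.3·0.4790 + 1321·0.3224 = 548.7 kg (target 548.6 kg)
  ZrO2: 329.6·0.6681 = 220.2 kg (target 220.2 kg)
Glass-mass closure: total batch − LOI = 2000 kg (targets for the oxides total 2000 kg; basis as stated: 2000 kg — rounding explains the deltas).
Whole-batch sum: Σ batch = 2202 kg; LOI loss = Σ batch·LOI = 202.1 kg; as yield: glass ÷ batch → 90.82%.

Revised batch per 2000 kg enamel:
  Alumina: 190.0 kg
  Magnesium carbonate: 256.3 kg
  Zircon sand: 329.6 kg
  Talc: 1321 kg
  Soda feldspar: 105.2 kg
Total batch = 2202 kg; LOI loss = 202.1 kg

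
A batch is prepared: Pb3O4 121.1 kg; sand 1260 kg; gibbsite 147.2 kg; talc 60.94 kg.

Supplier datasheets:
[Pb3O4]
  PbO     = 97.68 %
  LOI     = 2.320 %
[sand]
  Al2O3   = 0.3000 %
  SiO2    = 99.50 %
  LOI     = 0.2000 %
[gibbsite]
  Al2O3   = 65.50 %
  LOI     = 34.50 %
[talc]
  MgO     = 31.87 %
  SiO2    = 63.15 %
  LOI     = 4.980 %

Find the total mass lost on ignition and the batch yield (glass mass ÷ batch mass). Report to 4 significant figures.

LOI loss = 59.15 kg; glass = 1530 kg; yield = 96.28%

Intermediates are shown (rounded to 4 significant digits) at each printed step — every computation maintains exact precision from start to finish. Exactly one rounding goes into every reported number — the derived quantities (yield, the totals, four oxide percentages, ignition loss, glass mass) are re-derived from the weighed amounts on 1530 kg of glass at full float precision exactly as printed in the problem or answer text.
Loss on ignition, line by line:
  Pb3O4: 121.1 × 0.02320 = 2.810 kg
  sand: 1260 × 0.002000 = 2.520 kg
  gibbsite: 147.2 × 0.3450 = 50.78 kg
  talc: 60.94 × 0.04980 = 3.035 kg
Total LOI = 59.15 kg
Glass = batch − LOI = 1589 − 59.15 = 1530 kg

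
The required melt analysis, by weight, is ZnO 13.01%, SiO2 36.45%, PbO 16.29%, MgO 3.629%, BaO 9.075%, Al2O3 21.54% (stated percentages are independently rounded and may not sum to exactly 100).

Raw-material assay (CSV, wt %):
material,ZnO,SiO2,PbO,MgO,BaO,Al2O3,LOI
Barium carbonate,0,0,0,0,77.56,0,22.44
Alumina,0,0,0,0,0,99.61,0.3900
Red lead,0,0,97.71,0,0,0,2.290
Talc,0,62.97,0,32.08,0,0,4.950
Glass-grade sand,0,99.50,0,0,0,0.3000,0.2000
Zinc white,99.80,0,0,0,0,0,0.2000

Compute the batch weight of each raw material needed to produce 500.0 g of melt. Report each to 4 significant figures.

Batch per 500.0 g melt:
  Barium carbonate: 58.50 g
  Alumina: 107.7 g
  Red lead: 83.36 g
  Talc: 56.56 g
  Glass-grade sand: 147.4 g
  Zinc white: 65.18 g
Total batch = 518.7 g; LOI loss = 18.68 g; yield = 96.40%

Every computation maintains exact precision end to end; mid-chain values are printed (rounded to four significant digits) within the worked lines; each reported result is rounded once only — all derived quantities (net glass mass, LOI, yield, totals, the six compositions) are rebuilt in exact precision starting from the weights on 500.0 g of glass, as written in problem or answer.
Per-oxide target masses for 500.0 g melt:
  ZnO: 13.01% × 500.0 = 65.05 g
  SiO2: 36.45% × 500.0 = 182.2 g
  PbO: 16.29% × 500.0 = 81.45 g
  MgO: 3.629% × 500.0 = 18.14 g
  BaO: 9.075% × 500.0 = 45.38 g
  Al2O3: 21.54% × 500.0 = 107.7 g
Balance tally, oxide-wise, given the weights on record, on the stated basis (target by target, the sums agree within answer rounding):
  ZnO: 65.18·0.9980 = 65.05 g (target 65.05 g)
  SiO2: 56.56·0.6297 + 147.4·0.9950 = 182.3 g (target 182.2 g)
  PbO: 83.36·0.9771 = 81.45 g (target 81.45 g)
  MgO: 56.56·0.3208 = 18.14 g (target 18.14 g)
  BaO: 58.50·0.7756 = 45.37 g (target 45.38 g)
  Al2O3: 107.7·0.9961 + 147.4·0.003000 = 107.7 g (target 107.7 g)
Glass mass check: batch Σ − ignition loss = 500.0 g (the targets, summed, come to 500.0 g; versus the stated basis of 500.0 g — rounding explains the deltas).
Total batch = Σ batch = 518.7 g; Σ batch·LOI gives LOI loss = 18.68 g; as yield: glass ÷ batch → 96.40%.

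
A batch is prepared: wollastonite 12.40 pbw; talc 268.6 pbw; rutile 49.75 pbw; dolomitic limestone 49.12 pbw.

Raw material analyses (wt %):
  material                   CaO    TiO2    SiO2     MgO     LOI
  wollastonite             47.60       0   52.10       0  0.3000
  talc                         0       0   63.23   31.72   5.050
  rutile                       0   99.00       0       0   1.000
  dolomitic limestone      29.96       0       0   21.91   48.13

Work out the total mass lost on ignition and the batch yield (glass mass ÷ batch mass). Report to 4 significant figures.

All arithmetic holds exact precision at each step; working values are printed rounded to four significant digits — every reported value takes just one rounding; the derived quantities are rebuilt in full precision (yield, LOI, totals, four oxide percentages, net glass mass) starting from the weights for 342.1 pbw of glass as quoted within question or answer.
LOI of each material in turn:
  wollastonite: 12.40 × 0.003000 = 0.03720 pbw
  talc: 268.6 × 0.05050 = 13.56 pbw
  rutile: 49.75 × 0.01000 = 0.4975 pbw
  dolomitic limestone: 49.12 × 0.4813 = 23.64 pbw
Total LOI = 37.74 pbw
Glass = batch − LOI = 379.9 − 37.74 = 342.1 pbw

LOI loss = 37.74 pbw; glass = 342.1 pbw; yield = 90.06%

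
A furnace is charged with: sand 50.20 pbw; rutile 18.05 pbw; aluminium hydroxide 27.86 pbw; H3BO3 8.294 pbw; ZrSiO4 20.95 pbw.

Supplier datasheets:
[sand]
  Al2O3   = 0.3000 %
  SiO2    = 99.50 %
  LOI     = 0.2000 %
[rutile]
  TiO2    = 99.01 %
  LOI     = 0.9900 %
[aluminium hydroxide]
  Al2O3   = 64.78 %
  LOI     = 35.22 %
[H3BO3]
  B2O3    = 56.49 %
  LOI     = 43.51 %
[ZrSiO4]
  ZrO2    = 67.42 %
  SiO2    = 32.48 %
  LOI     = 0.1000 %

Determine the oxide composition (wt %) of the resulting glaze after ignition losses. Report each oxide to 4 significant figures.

Each numeric step carries full float precision throughout. Mid-chain values are rounded off to 4 significant figures when displayed; every reported figure is rounded a single time — derived quantities, including five oxide percentages, totals, LOI, glass mass, yield, are rebuilt from the weighed amounts for 111.6 pbw of glass at exact precision exactly as printed in question or answer.
Oxide-by-oxide delivered mass:
  Al2O3: 50.20·0.003000 + 27.86·0.6478 = 18.20 pbw
  ZrO2: 20.95·0.6742 = 14.12 pbw
  B2O3: 8.294·0.5649 = 4.685 pbw
  SiO2: 50.20·0.9950 + 20.95·0.3248 = 56.75 pbw
  TiO2: 18.05·0.9901 = 17.87 pbw
LOI: 50.20·0.002000 + 18.05·0.009900 + 27.86·0.3522 + 8.294·0.4351 + 20.95·0.001000 = 13.72 pbw
batch − LOI leaves glass = 125.4 − 13.72 = 111.6 pbw (matching Σ of the oxides)
percent by weight: oxide/glass ×100

Glass mass = 111.6 pbw (batch 125.4 − LOI 13.72).
Composition: Al2O3 16.30%, ZrO2 12.65%, B2O3 4.197%, SiO2 50.84%, TiO2 16.01%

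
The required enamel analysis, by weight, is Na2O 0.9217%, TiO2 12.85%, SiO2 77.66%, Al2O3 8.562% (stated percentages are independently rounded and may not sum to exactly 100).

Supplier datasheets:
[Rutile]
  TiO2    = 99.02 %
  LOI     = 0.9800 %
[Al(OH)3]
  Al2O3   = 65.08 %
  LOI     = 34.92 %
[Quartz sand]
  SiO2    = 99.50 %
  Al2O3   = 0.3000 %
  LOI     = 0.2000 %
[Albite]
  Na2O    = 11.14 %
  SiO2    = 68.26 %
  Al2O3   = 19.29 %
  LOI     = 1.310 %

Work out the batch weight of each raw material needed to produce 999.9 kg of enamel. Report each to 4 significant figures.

Batch per 999.9 kg enamel:
  Rutile: 129.8 kg
  Al(OH)3: 103.7 kg
  Quartz sand: 723.7 kg
  Albite: 82.73 kg
Total batch = 1040 kg; LOI loss = 40.02 kg; yield = 96.15%

Full precision is held at all times — the intermediate values appear rounded off to 4 significant digits in the working; a single rounding yields each reported value; all derived quantities, including the yield, ignition loss, net glass mass, the totals, the four compositions, are re-derived using the weight values on 999.9 kg of glass at full precision as set out in the question or the answer.
Per-oxide target masses for 999.9 kg enamel:
  Na2O: 0.9217% × 999.9 = 9.216 kg
  TiO2: 12.85% × 999.9 = 128.5 kg
  SiO2: 77.66% × 999.9 = 776.5 kg
  Al2O3: 8.562% × 999.9 = 85.61 kg
Oxide-by-oxide audit given the weights on record, against the basis in use (oxide sums agree with the targets given rounding of the digits):
  Na2O: 82.73·0.1114 = 9.216 kg (target 9.216 kg)
  TiO2: 129.8·0.9902 = 128.5 kg (target 128.5 kg)
  SiO2: 723.7·0.9950 + 82.73·0.6826 = 776.6 kg (target 776.5 kg)
  Al2O3: 103.7·0.6508 + 723.7·0.003000 + 82.73·0.1929 = 85.62 kg (target 85.61 kg)
The glass-mass cross-check: total charge less LOI = 999.9 kg (summing oxide targets gives 999.8 kg; with the basis standing at 999.9 kg — deltas are rounding alone).
Summing the batch: Σ batch = 1040 kg; ignition loss, Σ(batch × LOI) = 40.02 kg; the yield ratio, glass ÷ batch: 96.15%.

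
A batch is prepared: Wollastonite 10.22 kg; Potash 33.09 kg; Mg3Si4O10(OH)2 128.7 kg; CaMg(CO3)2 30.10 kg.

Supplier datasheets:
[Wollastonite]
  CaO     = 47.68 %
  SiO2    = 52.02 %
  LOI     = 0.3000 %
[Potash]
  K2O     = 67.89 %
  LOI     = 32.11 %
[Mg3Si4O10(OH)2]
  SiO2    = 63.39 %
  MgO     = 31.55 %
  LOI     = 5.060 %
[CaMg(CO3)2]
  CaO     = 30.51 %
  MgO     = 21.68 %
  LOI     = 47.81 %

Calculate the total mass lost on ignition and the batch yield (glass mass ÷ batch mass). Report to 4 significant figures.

Each numeric step carries full precision through every step — intermediates are printed rounded off to 4 significant digits within the worked lines — a single rounding produces each reported result; the derived quantities are recomputed at full float precision (the yield, the four compositions, totals, glass mass, LOI) using the weight values for 170.6 kg of glass as they appear in question or answer.
LOI of each material in turn:
  Wollastonite: 10.22 × 0.003000 = 0.03066 kg
  Potash: 33.09 × 0.3211 = 10.63 kg
  Mg3Si4O10(OH)2: 128.7 × 0.05060 = 6.512 kg
  CaMg(CO3)2: 30.10 × 0.4781 = 14.39 kg
Total LOI = 31.56 kg
Glass = batch − LOI = 202.1 − 31.56 = 170.6 kg

LOI loss = 31.56 kg; glass = 170.6 kg; yield = 84.39%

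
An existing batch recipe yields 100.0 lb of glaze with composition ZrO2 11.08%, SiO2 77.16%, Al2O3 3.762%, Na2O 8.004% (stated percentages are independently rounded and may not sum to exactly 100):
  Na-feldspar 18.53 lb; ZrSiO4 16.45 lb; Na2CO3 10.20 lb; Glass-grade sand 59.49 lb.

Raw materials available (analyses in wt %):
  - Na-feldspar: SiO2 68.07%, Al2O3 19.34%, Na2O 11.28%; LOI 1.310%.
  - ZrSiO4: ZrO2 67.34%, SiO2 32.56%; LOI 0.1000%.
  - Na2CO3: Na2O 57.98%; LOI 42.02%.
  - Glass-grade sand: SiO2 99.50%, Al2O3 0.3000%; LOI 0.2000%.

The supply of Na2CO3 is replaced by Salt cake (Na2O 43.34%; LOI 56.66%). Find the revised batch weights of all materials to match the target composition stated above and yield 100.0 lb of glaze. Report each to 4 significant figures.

Revised batch per 100.0 lb glaze:
  Na-feldspar: 18.53 lb
  ZrSiO4: 16.45 lb
  Salt cake: 13.65 lb
  Glass-grade sand: 59.49 lb
Total batch = 108.1 lb; LOI loss = 8.112 lb

Full float precision is maintained at all times. Working values are displayed (rounded to 4 significant digits) in the working. Exactly one rounding goes into every reported result; derived quantities (totals, glass mass, the four compositions, the yield, ignition loss) are carried at exact precision using the weight values for 100.0 lb of glass, as set out in the problem or the answer.
The oxide mass targets at 100.0 lb glaze:
  ZrO2: 11.08% × 100.0 = 11.08 lb
  SiO2: 77.16% × 100.0 = 77.16 lb
  Al2O3: 3.762% × 100.0 = 3.762 lb
  Na2O: 8.004% × 100.0 = 8.004 lb
Per-oxide balance check per the reported batch figures, under the basis named above (sums match the target masses inside rounding margins):
  ZrO2: 16.45·0.6734 = 11.08 lb (target 11.08 lb)
  SiO2: 18.53·0.6807 + 16.45·0.3256 + 59.49·0.9950 = 77.16 lb (target 77.16 lb)
  Al2O3: 18.53·0.1934 + 59.49·0.003000 = 3.762 lb (target 3.762 lb)
  Na2O: 18.53·0.1128 + 13.65·0.4334 = 8.006 lb (target 8.004 lb)
Glass-mass closure: batch Σ − ignition loss = 100.0 lb (summing oxide targets gives 100.0 lb; basis as stated: 100.0 lb — gaps are rounding artifacts).
Whole-batch sum: Σ batch = 108.1 lb; LOI loss = Σ batch·LOI = 8.112 lb; as yield: glass ÷ batch → 92.50%.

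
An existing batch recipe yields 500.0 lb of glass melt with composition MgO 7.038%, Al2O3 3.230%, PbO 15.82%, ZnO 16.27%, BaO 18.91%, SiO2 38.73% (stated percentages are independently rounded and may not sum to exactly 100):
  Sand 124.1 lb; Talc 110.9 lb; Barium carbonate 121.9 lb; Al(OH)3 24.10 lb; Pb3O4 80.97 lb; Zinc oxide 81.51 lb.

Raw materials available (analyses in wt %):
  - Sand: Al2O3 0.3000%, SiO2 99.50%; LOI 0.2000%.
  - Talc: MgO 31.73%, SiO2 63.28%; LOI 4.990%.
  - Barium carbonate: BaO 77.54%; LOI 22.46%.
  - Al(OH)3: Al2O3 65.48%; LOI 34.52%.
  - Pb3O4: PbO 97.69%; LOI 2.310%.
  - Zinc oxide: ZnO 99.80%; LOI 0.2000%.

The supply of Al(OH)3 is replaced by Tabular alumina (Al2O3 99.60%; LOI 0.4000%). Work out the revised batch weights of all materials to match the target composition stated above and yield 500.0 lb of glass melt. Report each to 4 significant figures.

Rounding to 4 significant figures governs each in-between result as displayed — all arithmetic runs at full precision from first step to last. A single rounding finalizes every reported result — derived quantities, including the yield, totals, six oxide percentages, glass mass, LOI, are recomputed using the weight values on 500.0 lb of glass in exact precision, as given in question or answer.
Target masses of each oxide per 500.0 lb glass melt:
  MgO: 7.038% × 500.0 = 35.19 lb
  Al2O3: 3.230% × 500.0 = 16.15 lb
  PbO: 15.82% × 500.0 = 79.10 lb
  ZnO: 16.27% × 500.0 = 81.35 lb
  BaO: 18.91% × 500.0 = 94.55 lb
  SiO2: 38.73% × 500.0 = 193.6 lb
A balance pass over the oxides, working from each reported weight, at the basis given (delivered sums recover each target up to rounding of the answer):
  MgO: 110.9·0.3173 = 35.19 lb (target 35.19 lb)
  Al2O3: 124.1·0.003000 + 15.84·0.9960 = 16.15 lb (target 16.15 lb)
  PbO: 80.97·0.9769 = 79.10 lb (target 79.10 lb)
  ZnO: 81.51·0.9980 = 81.35 lb (target 81.35 lb)
  BaO: 121.9·0.7754 = 94.52 lb (target 94.55 lb)
  SiO2: 124.1·0.9950 + 110.9·0.6328 = 193.7 lb (target 193.6 lb)
Glass-mass sanity pass: whole batch net of LOI = 500.0 lb (the targets, summed, come to 500.0 lb; versus the stated basis of 500.0 lb — deltas are rounding alone).
Adding the batch up: Σ batch = 535.2 lb; LOI loss = Σ batch·LOI = 35.26 lb; the yield ratio, glass ÷ batch: 93.41%.

Revised batch per 500.0 lb glass melt:
  Sand: 124.1 lb
  Talc: 110.9 lb
  Barium carbonate: 121.9 lb
  Tabular alumina: 15.84 lb
  Pb3O4: 80.97 lb
  Zinc oxide: 81.51 lb
Total batch = 535.2 lb; LOI loss = 35.26 lb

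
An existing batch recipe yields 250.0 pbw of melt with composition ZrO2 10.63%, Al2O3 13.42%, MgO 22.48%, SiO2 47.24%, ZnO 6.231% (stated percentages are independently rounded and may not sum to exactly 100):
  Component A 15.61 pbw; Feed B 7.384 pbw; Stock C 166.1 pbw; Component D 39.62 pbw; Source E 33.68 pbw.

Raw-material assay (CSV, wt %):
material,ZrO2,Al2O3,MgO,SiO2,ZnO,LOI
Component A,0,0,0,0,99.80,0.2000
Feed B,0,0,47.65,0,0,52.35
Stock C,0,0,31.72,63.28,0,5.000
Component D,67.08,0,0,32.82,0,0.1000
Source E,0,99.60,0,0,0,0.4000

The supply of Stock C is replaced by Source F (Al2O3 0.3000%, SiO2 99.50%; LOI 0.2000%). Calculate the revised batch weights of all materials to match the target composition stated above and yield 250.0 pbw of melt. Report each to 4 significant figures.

All arithmetic runs at full precision in all steps; working values are printed, rounded to four significant digits, within the worked lines — a single rounding yields every reported result — the derived quantities (ignition loss, the yield, the totals, five oxide percentages, glass mass) are re-derived in exact precision from the weighed amounts per 250.0 pbw of glass, exactly as printed in problem or answer.
Oxide-by-oxide targets in 250.0 pbw melt:
  ZrO2: 10.63% × 250.0 = 26.58 pbw
  Al2O3: 13.42% × 250.0 = 33.55 pbw
  MgO: 22.48% × 250.0 = 56.20 pbw
  SiO2: 47.24% × 250.0 = 118.1 pbw
  ZnO: 6.231% × 250.0 = 15.58 pbw
Balance tally, oxide-wise, on the weights just shown, for the quoted basis mass (each sum matches its target mass once rounding is allowed for):
  ZrO2: 39.62·0.6708 = 26.58 pbw (target 26.58 pbw)
  Al2O3: 105.6·0.003000 + 33.37·0.9960 = 33.55 pbw (target 33.55 pbw)
  MgO: 117.9·0.4765 = 56.18 pbw (target 56.20 pbw)
  SiO2: 105.6·0.9950 + 39.62·0.3282 = 118.1 pbw (target 118.1 pbw)
  ZnO: 15.61·0.9980 = 15.58 pbw (target 15.58 pbw)
Glass-mass bookkeeping: batch Σ − ignition loss = 250.0 pbw (per-oxide target masses sum to 250.0 pbw; the stated basis being 250.0 pbw — deltas are rounding alone).
Summing the batch: Σ batch = 312.1 pbw; the LOI term Σ batch·LOI equals 62.14 pbw; yield, glass over the total, = 80.09%.

Revised batch per 250.0 pbw melt:
  Component A: 15.61 pbw
  Feed B: 117.9 pbw
  Source F: 105.6 pbw
  Component D: 39.62 pbw
  Source E: 33.37 pbw
Total batch = 312.1 pbw; LOI loss = 62.14 pbw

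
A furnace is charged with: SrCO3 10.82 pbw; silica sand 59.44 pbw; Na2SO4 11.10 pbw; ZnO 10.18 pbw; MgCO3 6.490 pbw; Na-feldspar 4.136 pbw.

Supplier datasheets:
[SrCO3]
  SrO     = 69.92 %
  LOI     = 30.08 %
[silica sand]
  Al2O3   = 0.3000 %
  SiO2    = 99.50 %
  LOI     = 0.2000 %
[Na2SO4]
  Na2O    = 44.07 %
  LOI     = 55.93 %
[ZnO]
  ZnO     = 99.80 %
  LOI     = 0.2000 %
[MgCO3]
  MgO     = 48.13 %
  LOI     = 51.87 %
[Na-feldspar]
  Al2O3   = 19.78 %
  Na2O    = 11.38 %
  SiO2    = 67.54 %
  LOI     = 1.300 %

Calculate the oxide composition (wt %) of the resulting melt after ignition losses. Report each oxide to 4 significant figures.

The working math runs at full float precision through every step. Working values are shown (rounded to 4 significant digits) in the working; each reported figure takes exactly one rounding. All derived quantities (the six compositions, yield, the totals, LOI, glass mass) are recomputed starting from the weights per 89.14 pbw of glass in full precision, as written in either problem or answer.
Mass of each oxide from the mix:
  SrO: 10.82·0.6992 = 7.565 pbw
  ZnO: 10.18·0.9980 = 10.16 pbw
  Al2O3: 59.44·0.003000 + 4.136·0.1978 = 0.9964 pbw
  Na2O: 11.10·0.4407 + 4.136·0.1138 = 5.362 pbw
  SiO2: 59.44·0.9950 + 4.136·0.6754 = 61.94 pbw
  MgO: 6.490·0.4813 = 3.124 pbw
LOI: 10.82·0.3008 + 59.44·0.002000 + 11.10·0.5593 + 10.18·0.002000 + 6.490·0.5187 + 4.136·0.01300 = 13.02 pbw
The glass mass, total less LOI, = 102.2 − 13.02 = 89.14 pbw (= Σ oxide masses)
wt % = 100 × oxide mass / glass mass

Glass mass = 89.14 pbw (batch 102.2 − LOI 13.02).
Composition: SrO 8.487%, ZnO 11.40%, Al2O3 1.118%, Na2O 6.016%, SiO2 69.48%, MgO 3.504%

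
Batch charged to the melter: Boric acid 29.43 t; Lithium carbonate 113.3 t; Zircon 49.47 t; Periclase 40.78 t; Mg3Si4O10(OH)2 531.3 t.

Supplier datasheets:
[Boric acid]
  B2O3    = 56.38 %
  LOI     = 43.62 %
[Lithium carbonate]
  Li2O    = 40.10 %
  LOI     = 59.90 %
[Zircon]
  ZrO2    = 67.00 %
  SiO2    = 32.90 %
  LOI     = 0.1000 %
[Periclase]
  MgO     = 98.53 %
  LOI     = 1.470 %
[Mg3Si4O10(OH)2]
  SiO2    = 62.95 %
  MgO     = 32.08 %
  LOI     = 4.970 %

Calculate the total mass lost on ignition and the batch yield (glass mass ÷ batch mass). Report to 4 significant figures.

Full precision is kept at all times — values along the way are displayed, with 4-significant-digit rounding, alongside each step. A single rounding yields every reported value; all derived quantities, which include five oxide percentages, LOI, the yield, net glass mass, totals, are re-derived in full precision, as written in question or answer, from the batch weights on 656.5 t of glass.
Loss on ignition, line by line:
  Boric acid: 29.43 × 0.4362 = 12.84 t
  Lithium carbonate: 113.3 × 0.5990 = 67.87 t
  Zircon: 49.47 × 0.001000 = 0.04947 t
  Periclase: 40.78 × 0.01470 = 0.5995 t
  Mg3Si4O10(OH)2: 531.3 × 0.04970 = 26.41 t
Total LOI = 107.8 t
Glass = batch − LOI = 764.3 − 107.8 = 656.5 t

LOI loss = 107.8 t; glass = 656.5 t; yield = 85.90%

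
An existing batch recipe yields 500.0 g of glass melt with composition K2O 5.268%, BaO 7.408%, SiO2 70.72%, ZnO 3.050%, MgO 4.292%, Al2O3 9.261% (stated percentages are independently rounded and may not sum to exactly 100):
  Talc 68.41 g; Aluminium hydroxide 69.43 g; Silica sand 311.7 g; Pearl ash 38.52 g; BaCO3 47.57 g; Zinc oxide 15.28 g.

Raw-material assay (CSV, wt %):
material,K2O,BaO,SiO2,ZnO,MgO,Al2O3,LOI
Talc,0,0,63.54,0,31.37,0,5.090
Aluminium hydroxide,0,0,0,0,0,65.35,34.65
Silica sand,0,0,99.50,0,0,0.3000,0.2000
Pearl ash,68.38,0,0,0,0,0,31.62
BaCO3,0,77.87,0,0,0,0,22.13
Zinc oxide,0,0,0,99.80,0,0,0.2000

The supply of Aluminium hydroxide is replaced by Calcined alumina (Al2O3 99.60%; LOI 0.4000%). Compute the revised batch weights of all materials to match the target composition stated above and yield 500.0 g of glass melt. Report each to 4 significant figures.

Revised batch per 500.0 g glass melt:
  Talc: 68.41 g
  Calcined alumina: 45.55 g
  Silica sand: 311.7 g
  Pearl ash: 38.52 g
  BaCO3: 47.57 g
  Zinc oxide: 15.28 g
Total batch = 527.0 g; LOI loss = 27.03 g

Mid-chain values are displayed, with 4-significant-digit rounding, as written. The working math maintains full float precision all the way through; exactly one rounding is applied to each reported number. The derived quantities (six oxide percentages, yield, glass mass, the totals, LOI) are computed starting from the weights per 500.0 g of glass in full precision, as written in problem or answer.
Oxide mass targets, per 500.0 g glass melt:
  K2O: 5.268% × 500.0 = 26.34 g
  BaO: 7.408% × 500.0 = 37.04 g
  SiO2: 70.72% × 500.0 = 353.6 g
  ZnO: 3.050% × 500.0 = 15.25 g
  MgO: 4.292% × 500.0 = 21.46 g
  Al2O3: 9.261% × 500.0 = 46.30 g
Oxide-by-oxide audit given the weights on record, on the stated basis (delivered sums recover each target within answer rounding):
  K2O: 38.52·0.6838 = 26.34 g (target 26.34 g)
  BaO: 47.57·0.7787 = 37.04 g (target 37.04 g)
  SiO2: 68.41·0.6354 + 311.7·0.9950 = 353.6 g (target 353.6 g)
  ZnO: 15.28·0.9980 = 15.25 g (target 15.25 g)
  MgO: 68.41·0.3137 = 21.46 g (target 21.46 g)
  Al2O3: 45.55·0.9960 + 311.7·0.003000 = 46.30 g (target 46.30 g)
Glass-mass closure: net batch after ignition = 500.0 g (the targets, summed, come to 500.0 g; versus the stated basis of 500.0 g — a pure rounding effect).
Batch grand total — Σ batch = 527.0 g; LOI removed, Σ of batch·LOI: 27.03 g; yield = glass ÷ total batch = 94.87%.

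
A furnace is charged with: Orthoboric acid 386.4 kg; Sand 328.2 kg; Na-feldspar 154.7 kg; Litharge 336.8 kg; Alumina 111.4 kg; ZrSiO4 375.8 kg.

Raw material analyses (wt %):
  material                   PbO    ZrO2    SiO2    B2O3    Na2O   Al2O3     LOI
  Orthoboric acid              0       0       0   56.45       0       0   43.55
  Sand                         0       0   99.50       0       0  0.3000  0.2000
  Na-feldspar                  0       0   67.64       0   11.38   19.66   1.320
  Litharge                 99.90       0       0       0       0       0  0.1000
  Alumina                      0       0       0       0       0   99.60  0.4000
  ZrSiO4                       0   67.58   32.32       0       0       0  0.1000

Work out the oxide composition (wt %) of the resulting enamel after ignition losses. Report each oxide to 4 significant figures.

Glass mass = 1521 kg (batch 1693 − LOI 172.1).
Composition: PbO 22.12%, ZrO2 16.70%, SiO2 36.33%, B2O3 14.34%, Na2O 1.157%, Al2O3 9.358%

All internal work carries exact precision through the solve — working values are printed rounded to four significant figures; a single rounding produces each reported result. Derived quantities are carried in full precision (net glass mass, ignition loss, the yield, totals, the six compositions) using the weight values at 1521 kg of glass exactly as shown in the question or the answer.
Mass of each oxide from the mix:
  PbO: 336.8·0.9990 = 336.5 kg
  ZrO2: 375.8·0.6758 = 254.0 kg
  SiO2: 328.2·0.9950 + 154.7·0.6764 + 375.8·0.3232 = 552.7 kg
  B2O3: 386.4·0.5645 = 218.1 kg
  Na2O: 154.7·0.1138 = 17.60 kg
  Al2O3: 328.2·0.003000 + 154.7·0.1966 + 111.4·0.9960 = 142.4 kg
LOI: 386.4·0.4355 + 328.2·0.002000 + 154.7·0.01320 + 336.8·0.001000 + 111.4·0.004000 + 375.8·0.001000 = 172.1 kg
The glass mass, total less LOI, = 1693 − 172.1 = 1521 kg (consistent with Σ oxide mass)
wt % = 100 × oxide mass / glass mass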